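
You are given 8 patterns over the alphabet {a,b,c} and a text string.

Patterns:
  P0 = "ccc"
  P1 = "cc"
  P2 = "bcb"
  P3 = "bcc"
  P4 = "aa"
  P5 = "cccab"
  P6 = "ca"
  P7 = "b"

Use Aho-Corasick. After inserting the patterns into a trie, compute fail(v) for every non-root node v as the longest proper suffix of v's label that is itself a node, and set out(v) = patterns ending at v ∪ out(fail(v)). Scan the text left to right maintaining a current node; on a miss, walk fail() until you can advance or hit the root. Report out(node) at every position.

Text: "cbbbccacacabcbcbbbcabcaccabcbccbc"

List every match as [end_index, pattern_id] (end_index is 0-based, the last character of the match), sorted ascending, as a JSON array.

Build:
Trie (insert patterns):
  n0 'ε': a→8 b→4 c→1
  n1 'c': a→12 c→2
  n2 'cc': c→3  ←P1
  n3 'ccc': a→10  ←P0
  n4 'b': c→5  ←P7
  n5 'bc': b→6 c→7
  n6 'bcb': ·  ←P2
  n7 'bcc': ·  ←P3
  n8 'a': a→9
  n9 'aa': ·  ←P4
  n10 'ccca': b→11
  n11 'cccab': ·  ←P5
  n12 'ca': ·  ←P6

BFS fail/out derivation:
  fail(1) 'c': from fail(0)=0 chase 'c': 0 ⇒ 0;  out=∅∪out(0)=∅
  fail(4) 'b': from fail(0)=0 chase 'b': 0 ⇒ 0;  out={7}∪out(0)={7}
  fail(8) 'a': from fail(0)=0 chase 'a': 0 ⇒ 0;  out=∅∪out(0)=∅
  fail(2) 'cc': from fail(1)=0 chase 'c': 0 ⇒ 1;  out={1}∪out(1)={1}
  fail(5) 'bc': from fail(4)=0 chase 'c': 0 ⇒ 1;  out=∅∪out(1)=∅
  fail(9) 'aa': from fail(8)=0 chase 'a': 0 ⇒ 8;  out={4}∪out(8)={4}
  fail(12) 'ca': from fail(1)=0 chase 'a': 0 ⇒ 8;  out={6}∪out(8)={6}
  fail(3) 'ccc': from fail(2)=1 chase 'c': 1 ⇒ 2;  out={0}∪out(2)={0,1}
  fail(6) 'bcb': from fail(5)=1 chase 'b': 1→0 ⇒ 4;  out={2}∪out(4)={2,7}
  fail(7) 'bcc': from fail(5)=1 chase 'c': 1 ⇒ 2;  out={3}∪out(2)={1,3}
  fail(10) 'ccca': from fail(3)=2 chase 'a': 2→1 ⇒ 12;  out=∅∪out(12)={6}
  fail(11) 'cccab': from fail(10)=12 chase 'b': 12→8→0 ⇒ 4;  out={5}∪out(4)={5,7}

Run:
[0] read 'c'  n0⇒n1
[1] read 'b'  n1⇒n4 ·f  → match P7@[1:1]
[2] read 'b'  n4⇒n4 ·f  → match P7@[2:2]
[3] read 'b'  n4⇒n4 ·f  → match P7@[3:3]
[4] read 'c'  n4⇒n5
[5] read 'c'  n5⇒n7  → match P1@[4:5],P3@[3:5]
[6] read 'a'  n7⇒n12 ·f  → match P6@[5:6]
[7] read 'c'  n12⇒n1 ·f
[8] read 'a'  n1⇒n12  → match P6@[7:8]
[9] read 'c'  n12⇒n1 ·f
[10] read 'a'  n1⇒n12  → match P6@[9:10]
[11] read 'b'  n12⇒n4 ·f  → match P7@[11:11]
[12] read 'c'  n4⇒n5
[13] read 'b'  n5⇒n6  → match P2@[11:13],P7@[13:13]
[14] read 'c'  n6⇒n5 ·f
[15] read 'b'  n5⇒n6  → match P2@[13:15],P7@[15:15]
[16] read 'b'  n6⇒n4 ·f  → match P7@[16:16]
[17] read 'b'  n4⇒n4 ·f  → match P7@[17:17]
[18] read 'c'  n4⇒n5
[19] read 'a'  n5⇒n12 ·f  → match P6@[18:19]
[20] read 'b'  n12⇒n4 ·f  → match P7@[20:20]
[21] read 'c'  n4⇒n5
[22] read 'a'  n5⇒n12 ·f  → match P6@[21:22]
[23] read 'c'  n12⇒n1 ·f
[24] read 'c'  n1⇒n2  → match P1@[23:24]
[25] read 'a'  n2⇒n12 ·f  → match P6@[24:25]
[26] read 'b'  n12⇒n4 ·f  → match P7@[26:26]
[27] read 'c'  n4⇒n5
[28] read 'b'  n5⇒n6  → match P2@[26:28],P7@[28:28]
[29] read 'c'  n6⇒n5 ·f
[30] read 'c'  n5⇒n7  → match P1@[29:30],P3@[28:30]
[31] read 'b'  n7⇒n4 ·f  → match P7@[31:31]
[32] read 'c'  n4⇒n5

Matches: [[1,7],[2,7],[3,7],[5,1],[5,3],[6,6],[8,6],[10,6],[11,7],[13,2],[13,7],[15,2],[15,7],[16,7],[17,7],[19,6],[20,7],[22,6],[24,1],[25,6],[26,7],[28,2],[28,7],[30,1],[30,3],[31,7]]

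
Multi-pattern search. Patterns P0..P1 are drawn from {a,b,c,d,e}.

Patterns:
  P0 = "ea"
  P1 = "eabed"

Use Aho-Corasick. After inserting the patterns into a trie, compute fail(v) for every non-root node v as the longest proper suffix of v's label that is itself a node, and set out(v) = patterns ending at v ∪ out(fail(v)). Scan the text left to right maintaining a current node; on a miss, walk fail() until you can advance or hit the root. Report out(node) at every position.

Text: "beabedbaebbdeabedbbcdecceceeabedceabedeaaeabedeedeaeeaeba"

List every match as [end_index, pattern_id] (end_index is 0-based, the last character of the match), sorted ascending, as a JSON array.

Build automaton:
Trie (insert patterns):
  n0 'ε': e→1
  n1 'e': a→2
  n2 'ea': b→3  ←P0
  n3 'eab': e→4
  n4 'eabe': d→5
  n5 'eabed': ·  ←P1

Failure links (BFS by depth):
  fail(1) 'e': from fail(0)=0 chase 'e': 0 ⇒ 0;  out=∅∪out(0)=∅
  fail(2) 'ea': from fail(1)=0 chase 'a': 0 ⇒ 0;  out={0}∪out(0)={0}
  fail(3) 'eab': from fail(2)=0 chase 'b': 0 ⇒ 0;  out=∅∪out(0)=∅
  fail(4) 'eabe': from fail(3)=0 chase 'e': 0 ⇒ 1;  out=∅∪out(1)=∅
  fail(5) 'eabed': from fail(4)=1 chase 'd': 1→0 ⇒ 0;  out={1}∪out(0)={1}

Text stream:
pos 0 'b': at 0
pos 1 'e': at 1
pos 2 'a': at 2  → match P0@[1:2]
pos 3 'b': at 3
pos 4 'e': at 4
pos 5 'd': at 5  → match P1@[1:5]
pos 6 'b': at 0 ·f
pos 7 'a': at 0
pos 8 'e': at 1
pos 9 'b': at 0 ·f
pos 10 'b': at 0
pos 11 'd': at 0
pos 12 'e': at 1
pos 13 'a': at 2  → match P0@[12:13]
pos 14 'b': at 3
pos 15 'e': at 4
pos 16 'd': at 5  → match P1@[12:16]
pos 17 'b': at 0 ·f
pos 18 'b': at 0
pos 19 'c': at 0
pos 20 'd': at 0
pos 21 'e': at 1
pos 22 'c': at 0 ·f
pos 23 'c': at 0
pos 24 'e': at 1
pos 25 'c': at 0 ·f
pos 26 'e': at 1
pos 27 'e': at 1 ·f
pos 28 'a': at 2  → match P0@[27:28]
pos 29 'b': at 3
pos 30 'e': at 4
pos 31 'd': at 5  → match P1@[27:31]
pos 32 'c': at 0 ·f
pos 33 'e': at 1
pos 34 'a': at 2  → match P0@[33:34]
pos 35 'b': at 3
pos 36 'e': at 4
pos 37 'd': at 5  → match P1@[33:37]
pos 38 'e': at 1 ·f
pos 39 'a': at 2  → match P0@[38:39]
pos 40 'a': at 0 ·f
pos 41 'e': at 1
pos 42 'a': at 2  → match P0@[41:42]
pos 43 'b': at 3
pos 44 'e': at 4
pos 45 'd': at 5  → match P1@[41:45]
pos 46 'e': at 1 ·f
pos 47 'e': at 1 ·f
pos 48 'd': at 0 ·f
pos 49 'e': at 1
pos 50 'a': at 2  → match P0@[49:50]
pos 51 'e': at 1 ·f
pos 52 'e': at 1 ·f
pos 53 'a': at 2  → match P0@[52:53]
pos 54 'e': at 1 ·f
pos 55 'b': at 0 ·f
pos 56 'a': at 0

Result: [[2,0],[5,1],[13,0],[16,1],[28,0],[31,1],[34,0],[37,1],[39,0],[42,0],[45,1],[50,0],[53,0]]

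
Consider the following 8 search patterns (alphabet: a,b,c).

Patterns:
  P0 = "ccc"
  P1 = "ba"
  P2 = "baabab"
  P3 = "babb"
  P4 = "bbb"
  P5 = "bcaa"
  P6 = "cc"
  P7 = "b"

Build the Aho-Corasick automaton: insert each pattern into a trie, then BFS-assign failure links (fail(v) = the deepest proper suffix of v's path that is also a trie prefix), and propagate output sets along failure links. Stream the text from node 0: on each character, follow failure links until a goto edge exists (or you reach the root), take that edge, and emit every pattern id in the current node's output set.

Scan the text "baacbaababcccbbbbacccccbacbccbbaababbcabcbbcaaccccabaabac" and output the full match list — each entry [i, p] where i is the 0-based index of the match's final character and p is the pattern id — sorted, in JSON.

Build automaton:
Trie (insert patterns):
  0='ε' goto b→4 c→1
  1='c' goto c→2
  2='cc' goto c→3  [P6 ends]
  3='ccc' goto ·  [P0 ends]
  4='b' goto a→5 b→12 c→14  [P7 ends]
  5='ba' goto a→6 b→10  [P1 ends]
  6='baa' goto b→7
  7='baab' goto a→8
  8='baaba' goto b→9
  9='baabab' goto ·  [P2 ends]
  10='bab' goto b→11
  11='babb' goto ·  [P3 ends]
  12='bb' goto b→13
  13='bbb' goto ·  [P4 ends]
  14='bc' goto a→15
  15='bca' goto a→16
  16='bcaa' goto ·  [P5 ends]

BFS fail/out derivation:
  n1('c'): parent n0 fail=0; on 'c' 0 → fail=0;  out ∅∪∅=∅
  n4('b'): parent n0 fail=0; on 'b' 0 → fail=0;  out {7}∪∅={7}
  n2('cc'): parent n1 fail=0; on 'c' 0 → fail=1;  out {6}∪∅={6}
  n5('ba'): parent n4 fail=0; on 'a' 0 → fail=0;  out {1}∪∅={1}
  n12('bb'): parent n4 fail=0; on 'b' 0 → fail=4;  out ∅∪{7}={7}
  n14('bc'): parent n4 fail=0; on 'c' 0 → fail=1;  out ∅∪∅=∅
  n3('ccc'): parent n2 fail=1; on 'c' 1 → fail=2;  out {0}∪{6}={0,6}
  n6('baa'): parent n5 fail=0; on 'a' 0 → fail=0;  out ∅∪∅=∅
  n10('bab'): parent n5 fail=0; on 'b' 0 → fail=4;  out ∅∪{7}={7}
  n13('bbb'): parent n12 fail=4; on 'b' 4 → fail=12;  out {4}∪{7}={4,7}
  n15('bca'): parent n14 fail=1; on 'a' 1→0 → fail=0;  out ∅∪∅=∅
  n7('baab'): parent n6 fail=0; on 'b' 0 → fail=4;  out ∅∪{7}={7}
  n11('babb'): parent n10 fail=4; on 'b' 4 → fail=12;  out {3}∪{7}={3,7}
  n16('bcaa'): parent n15 fail=0; on 'a' 0 → fail=0;  out {5}∪∅={5}
  n8('baaba'): parent n7 fail=4; on 'a' 4 → fail=5;  out ∅∪{1}={1}
  n9('baabab'): parent n8 fail=5; on 'b' 5 → fail=10;  out {2}∪{7}={2,7}

Run:
i=0 'b': node 0→4  → match P7@[0:0]
i=1 'a': node 4→5  → match P1@[0:1]
i=2 'a': node 5→6
i=3 'c': node 6→1 (via fail)
i=4 'b': node 1→4 (via fail)  → match P7@[4:4]
i=5 'a': node 4→5  → match P1@[4:5]
i=6 'a': node 5→6
i=7 'b': node 6→7  → match P7@[7:7]
i=8 'a': node 7→8  → match P1@[7:8]
i=9 'b': node 8→9  → match P2@[4:9],P7@[9:9]
i=10 'c': node 9→14 (via fail)
i=11 'c': node 14→2 (via fail)  → match P6@[10:11]
i=12 'c': node 2→3  → match P0@[10:12],P6@[11:12]
i=13 'b': node 3→4 (via fail)  → match P7@[13:13]
i=14 'b': node 4→12  → match P7@[14:14]
i=15 'b': node 12→13  → match P4@[13:15],P7@[15:15]
i=16 'b': node 13→13 (via fail)  → match P4@[14:16],P7@[16:16]
i=17 'a': node 13→5 (via fail)  → match P1@[16:17]
i=18 'c': node 5→1 (via fail)
i=19 'c': node 1→2  → match P6@[18:19]
i=20 'c': node 2→3  → match P0@[18:20],P6@[19:20]
i=21 'c': node 3→3 (via fail)  → match P0@[19:21],P6@[20:21]
i=22 'c': node 3→3 (via fail)  → match P0@[20:22],P6@[21:22]
i=23 'b': node 3→4 (via fail)  → match P7@[23:23]
i=24 'a': node 4→5  → match P1@[23:24]
i=25 'c': node 5→1 (via fail)
i=26 'b': node 1→4 (via fail)  → match P7@[26:26]
i=27 'c': node 4→14
i=28 'c': node 14→2 (via fail)  → match P6@[27:28]
i=29 'b': node 2→4 (via fail)  → match P7@[29:29]
i=30 'b': node 4→12  → match P7@[30:30]
i=31 'a': node 12→5 (via fail)  → match P1@[30:31]
i=32 'a': node 5→6
i=33 'b': node 6→7  → match P7@[33:33]
i=34 'a': node 7→8  → match P1@[33:34]
i=35 'b': node 8→9  → match P2@[30:35],P7@[35:35]
i=36 'b': node 9→11 (via fail)  → match P3@[33:36],P7@[36:36]
i=37 'c': node 11→14 (via fail)
i=38 'a': node 14→15
i=39 'b': node 15→4 (via fail)  → match P7@[39:39]
i=40 'c': node 4→14
i=41 'b': node 14→4 (via fail)  → match P7@[41:41]
i=42 'b': node 4→12  → match P7@[42:42]
i=43 'c': node 12→14 (via fail)
i=44 'a': node 14→15
i=45 'a': node 15→16  → match P5@[42:45]
i=46 'c': node 16→1 (via fail)
i=47 'c': node 1→2  → match P6@[46:47]
i=48 'c': node 2→3  → match P0@[46:48],P6@[47:48]
i=49 'c': node 3→3 (via fail)  → match P0@[47:49],P6@[48:49]
i=50 'a': node 3→0 (via fail)
i=51 'b': node 0→4  → match P7@[51:51]
i=52 'a': node 4→5  → match P1@[51:52]
i=53 'a': node 5→6
i=54 'b': node 6→7  → match P7@[54:54]
i=55 'a': node 7→8  → match P1@[54:55]
i=56 'c': node 8→1 (via fail)

All matches (sorted): [[0,7],[1,1],[4,7],[5,1],[7,7],[8,1],[9,2],[9,7],[11,6],[12,0],[12,6],[13,7],[14,7],[15,4],[15,7],[16,4],[16,7],[17,1],[19,6],[20,0],[20,6],[21,0],[21,6],[22,0],[22,6],[23,7],[24,1],[26,7],[28,6],[29,7],[30,7],[31,1],[33,7],[34,1],[35,2],[35,7],[36,3],[36,7],[39,7],[41,7],[42,7],[45,5],[47,6],[48,0],[48,6],[49,0],[49,6],[51,7],[52,1],[54,7],[55,1]]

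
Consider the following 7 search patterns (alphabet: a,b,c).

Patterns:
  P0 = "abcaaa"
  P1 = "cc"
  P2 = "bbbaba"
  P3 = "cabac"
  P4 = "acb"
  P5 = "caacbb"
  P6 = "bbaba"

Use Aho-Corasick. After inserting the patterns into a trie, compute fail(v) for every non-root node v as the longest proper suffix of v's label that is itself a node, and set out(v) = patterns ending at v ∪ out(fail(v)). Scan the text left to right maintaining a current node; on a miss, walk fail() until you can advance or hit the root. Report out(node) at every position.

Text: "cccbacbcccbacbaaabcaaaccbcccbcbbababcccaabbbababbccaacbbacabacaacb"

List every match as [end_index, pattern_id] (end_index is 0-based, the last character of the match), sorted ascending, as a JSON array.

Construct AC machine:
Trie nodes:
  0='ε' goto a→1 b→9 c→7
  1='a' goto b→2 c→19
  2='ab' goto c→3
  3='abc' goto a→4
  4='abca' goto a→5
  5='abcaa' goto a→6
  6='abcaaa' goto ·  ←P0
  7='c' goto a→15 c→8
  8='cc' goto ·  ←P1
  9='b' goto b→10
  10='bb' goto a→25 b→11
  11='bbb' goto a→12
  12='bbba' goto b→13
  13='bbbab' goto a→14
  14='bbbaba' goto ·  ←P2
  15='ca' goto a→21 b→16
  16='cab' goto a→17
  17='caba' goto c→18
  18='cabac' goto ·  ←P3
  19='ac' goto b→20
  20='acb' goto ·  ←P4
  21='caa' goto c→22
  22='caac' goto b→23
  23='caacb' goto b→24
  24='caacbb' goto ·  ←P5
  25='bba' goto b→26
  26='bbab' goto a→27
  27='bbaba' goto ·  ←P6

BFS fail/out derivation:
  n1('a'): parent n0 fail=0; on 'a' 0 → fail=0;  out ∅∪∅=∅
  n7('c'): parent n0 fail=0; on 'c' 0 → fail=0;  out ∅∪∅=∅
  n9('b'): parent n0 fail=0; on 'b' 0 → fail=0;  out ∅∪∅=∅
  n2('ab'): parent n1 fail=0; on 'b' 0 → fail=9;  out ∅∪∅=∅
  n8('cc'): parent n7 fail=0; on 'c' 0 → fail=7;  out {1}∪∅={1}
  n10('bb'): parent n9 fail=0; on 'b' 0 → fail=9;  out ∅∪∅=∅
  n15('ca'): parent n7 fail=0; on 'a' 0 → fail=1;  out ∅∪∅=∅
  n19('ac'): parent n1 fail=0; on 'c' 0 → fail=7;  out ∅∪∅=∅
  n3('abc'): parent n2 fail=9; on 'c' 9→0 → fail=7;  out ∅∪∅=∅
  n11('bbb'): parent n10 fail=9; on 'b' 9 → fail=10;  out ∅∪∅=∅
  n16('cab'): parent n15 fail=1; on 'b' 1 → fail=2;  out ∅∪∅=∅
  n20('acb'): parent n19 fail=7; on 'b' 7→0 → fail=9;  out {4}∪∅={4}
  n21('caa'): parent n15 fail=1; on 'a' 1→0 → fail=1;  out ∅∪∅=∅
  n25('bba'): parent n10 fail=9; on 'a' 9→0 → fail=1;  out ∅∪∅=∅
  n4('abca'): parent n3 fail=7; on 'a' 7 → fail=15;  out ∅∪∅=∅
  n12('bbba'): parent n11 fail=10; on 'a' 10 → fail=25;  out ∅∪∅=∅
  n17('caba'): parent n16 fail=2; on 'a' 2→9→0 → fail=1;  out ∅∪∅=∅
  n22('caac'): parent n21 fail=1; on 'c' 1 → fail=19;  out ∅∪∅=∅
  n26('bbab'): parent n25 fail=1; on 'b' 1 → fail=2;  out ∅∪∅=∅
  n5('abcaa'): parent n4 fail=15; on 'a' 15 → fail=21;  out ∅∪∅=∅
  n13('bbbab'): parent n12 fail=25; on 'b' 25 → fail=26;  out ∅∪∅=∅
  n18('cabac'): parent n17 fail=1; on 'c' 1 → fail=19;  out {3}∪∅={3}
  n23('caacb'): parent n22 fail=19; on 'b' 19 → fail=20;  out ∅∪{4}={4}
  n27('bbaba'): parent n26 fail=2; on 'a' 2→9→0 → fail=1;  out {6}∪∅={6}
  n6('abcaaa'): parent n5 fail=21; on 'a' 21→1→0 → fail=1;  out {0}∪∅={0}
  n14('bbbaba'): parent n13 fail=26; on 'a' 26 → fail=27;  out {2}∪{6}={2,6}
  n24('caacbb'): parent n23 fail=20; on 'b' 20→9 → fail=10;  out {5}∪∅={5}

Run:
pos 0 'c': at 7
pos 1 'c': at 8  emit P1@[0:1]
pos 2 'c': at 8 ·f  emit P1@[1:2]
pos 3 'b': at 9 ·f
pos 4 'a': at 1 ·f
pos 5 'c': at 19
pos 6 'b': at 20  emit P4@[4:6]
pos 7 'c': at 7 ·f
pos 8 'c': at 8  emit P1@[7:8]
pos 9 'c': at 8 ·f  emit P1@[8:9]
pos 10 'b': at 9 ·f
pos 11 'a': at 1 ·f
pos 12 'c': at 19
pos 13 'b': at 20  emit P4@[11:13]
pos 14 'a': at 1 ·f
pos 15 'a': at 1 ·f
pos 16 'a': at 1 ·f
pos 17 'b': at 2
pos 18 'c': at 3
pos 19 'a': at 4
pos 20 'a': at 5
pos 21 'a': at 6  emit P0@[16:21]
pos 22 'c': at 19 ·f
pos 23 'c': at 8 ·f  emit P1@[22:23]
pos 24 'b': at 9 ·f
pos 25 'c': at 7 ·f
pos 26 'c': at 8  emit P1@[25:26]
pos 27 'c': at 8 ·f  emit P1@[26:27]
pos 28 'b': at 9 ·f
pos 29 'c': at 7 ·f
pos 30 'b': at 9 ·f
pos 31 'b': at 10
pos 32 'a': at 25
pos 33 'b': at 26
pos 34 'a': at 27  emit P6@[30:34]
pos 35 'b': at 2 ·f
pos 36 'c': at 3
pos 37 'c': at 8 ·f  emit P1@[36:37]
pos 38 'c': at 8 ·f  emit P1@[37:38]
pos 39 'a': at 15 ·f
pos 40 'a': at 21
pos 41 'b': at 2 ·f
pos 42 'b': at 10 ·f
pos 43 'b': at 11
pos 44 'a': at 12
pos 45 'b': at 13
pos 46 'a': at 14  emit P2@[41:46],P6@[42:46]
pos 47 'b': at 2 ·f
pos 48 'b': at 10 ·f
pos 49 'c': at 7 ·f
pos 50 'c': at 8  emit P1@[49:50]
pos 51 'a': at 15 ·f
pos 52 'a': at 21
pos 53 'c': at 22
pos 54 'b': at 23  emit P4@[52:54]
pos 55 'b': at 24  emit P5@[50:55]
pos 56 'a': at 25 ·f
pos 57 'c': at 19 ·f
pos 58 'a': at 15 ·f
pos 59 'b': at 16
pos 60 'a': at 17
pos 61 'c': at 18  emit P3@[57:61]
pos 62 'a': at 15 ·f
pos 63 'a': at 21
pos 64 'c': at 22
pos 65 'b': at 23  emit P4@[63:65]

All matches (sorted): [[1,1],[2,1],[6,4],[8,1],[9,1],[13,4],[21,0],[23,1],[26,1],[27,1],[34,6],[37,1],[38,1],[46,2],[46,6],[50,1],[54,4],[55,5],[61,3],[65,4]]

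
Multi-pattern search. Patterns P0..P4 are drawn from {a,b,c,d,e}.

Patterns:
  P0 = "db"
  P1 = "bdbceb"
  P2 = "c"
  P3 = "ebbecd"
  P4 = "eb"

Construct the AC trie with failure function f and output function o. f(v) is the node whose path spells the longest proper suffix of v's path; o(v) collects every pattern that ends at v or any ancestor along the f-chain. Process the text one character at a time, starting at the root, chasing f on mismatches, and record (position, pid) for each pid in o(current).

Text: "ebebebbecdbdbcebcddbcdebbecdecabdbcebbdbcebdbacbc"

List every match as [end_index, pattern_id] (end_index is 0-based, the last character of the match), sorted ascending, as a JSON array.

Build automaton:
Trie (insert patterns):
  n0 'ε': b→3 c→9 d→1 e→10
  n1 'd': b→2
  n2 'db': ·  ←P0
  n3 'b': d→4
  n4 'bd': b→5
  n5 'bdb': c→6
  n6 'bdbc': e→7
  n7 'bdbce': b→8
  n8 'bdbceb': ·  ←P1
  n9 'c': ·  ←P2
  n10 'e': b→11
  n11 'eb': b→12  ←P4
  n12 'ebb': e→13
  n13 'ebbe': c→14
  n14 'ebbec': d→15
  n15 'ebbecd': ·  ←P3

BFS fail/out derivation:
  n1('d'): parent n0 fail=0; on 'd' 0 → fail=0;  out ∅∪∅=∅
  n3('b'): parent n0 fail=0; on 'b' 0 → fail=0;  out ∅∪∅=∅
  n9('c'): parent n0 fail=0; on 'c' 0 → fail=0;  out {2}∪∅={2}
  n10('e'): parent n0 fail=0; on 'e' 0 → fail=0;  out ∅∪∅=∅
  n2('db'): parent n1 fail=0; on 'b' 0 → fail=3;  out {0}∪∅={0}
  n4('bd'): parent n3 fail=0; on 'd' 0 → fail=1;  out ∅∪∅=∅
  n11('eb'): parent n10 fail=0; on 'b' 0 → fail=3;  out {4}∪∅={4}
  n5('bdb'): parent n4 fail=1; on 'b' 1 → fail=2;  out ∅∪{0}={0}
  n12('ebb'): parent n11 fail=3; on 'b' 3→0 → fail=3;  out ∅∪∅=∅
  n6('bdbc'): parent n5 fail=2; on 'c' 2→3→0 → fail=9;  out ∅∪{2}={2}
  n13('ebbe'): parent n12 fail=3; on 'e' 3→0 → fail=10;  out ∅∪∅=∅
  n7('bdbce'): parent n6 fail=9; on 'e' 9→0 → fail=10;  out ∅∪∅=∅
  n14('ebbec'): parent n13 fail=10; on 'c' 10→0 → fail=9;  out ∅∪{2}={2}
  n8('bdbceb'): parent n7 fail=10; on 'b' 10 → fail=11;  out {1}∪{4}={1,4}
  n15('ebbecd'): parent n14 fail=9; on 'd' 9→0 → fail=1;  out {3}∪∅={3}

Text stream:
pos 0 'e': at 10
pos 1 'b': at 11  emit P4@[0:1]
pos 2 'e': at 10 (via fail)
pos 3 'b': at 11  emit P4@[2:3]
pos 4 'e': at 10 (via fail)
pos 5 'b': at 11  emit P4@[4:5]
pos 6 'b': at 12
pos 7 'e': at 13
pos 8 'c': at 14  emit P2@[8:8]
pos 9 'd': at 15  emit P3@[4:9]
pos 10 'b': at 2 (via fail)  emit P0@[9:10]
pos 11 'd': at 4 (via fail)
pos 12 'b': at 5  emit P0@[11:12]
pos 13 'c': at 6  emit P2@[13:13]
pos 14 'e': at 7
pos 15 'b': at 8  emit P1@[10:15],P4@[14:15]
pos 16 'c': at 9 (via fail)  emit P2@[16:16]
pos 17 'd': at 1 (via fail)
pos 18 'd': at 1 (via fail)
pos 19 'b': at 2  emit P0@[18:19]
pos 20 'c': at 9 (via fail)  emit P2@[20:20]
pos 21 'd': at 1 (via fail)
pos 22 'e': at 10 (via fail)
pos 23 'b': at 11  emit P4@[22:23]
pos 24 'b': at 12
pos 25 'e': at 13
pos 26 'c': at 14  emit P2@[26:26]
pos 27 'd': at 15  emit P3@[22:27]
pos 28 'e': at 10 (via fail)
pos 29 'c': at 9 (via fail)  emit P2@[29:29]
pos 30 'a': at 0 (via fail)
pos 31 'b': at 3
pos 32 'd': at 4
pos 33 'b': at 5  emit P0@[32:33]
pos 34 'c': at 6  emit P2@[34:34]
pos 35 'e': at 7
pos 36 'b': at 8  emit P1@[31:36],P4@[35:36]
pos 37 'b': at 12 (via fail)
pos 38 'd': at 4 (via fail)
pos 39 'b': at 5  emit P0@[38:39]
pos 40 'c': at 6  emit P2@[40:40]
pos 41 'e': at 7
pos 42 'b': at 8  emit P1@[37:42],P4@[41:42]
pos 43 'd': at 4 (via fail)
pos 44 'b': at 5  emit P0@[43:44]
pos 45 'a': at 0 (via fail)
pos 46 'c': at 9  emit P2@[46:46]
pos 47 'b': at 3 (via fail)
pos 48 'c': at 9 (via fail)  emit P2@[48:48]

Matches: [[1,4],[3,4],[5,4],[8,2],[9,3],[10,0],[12,0],[13,2],[15,1],[15,4],[16,2],[19,0],[20,2],[23,4],[26,2],[27,3],[29,2],[33,0],[34,2],[36,1],[36,4],[39,0],[40,2],[42,1],[42,4],[44,0],[46,2],[48,2]]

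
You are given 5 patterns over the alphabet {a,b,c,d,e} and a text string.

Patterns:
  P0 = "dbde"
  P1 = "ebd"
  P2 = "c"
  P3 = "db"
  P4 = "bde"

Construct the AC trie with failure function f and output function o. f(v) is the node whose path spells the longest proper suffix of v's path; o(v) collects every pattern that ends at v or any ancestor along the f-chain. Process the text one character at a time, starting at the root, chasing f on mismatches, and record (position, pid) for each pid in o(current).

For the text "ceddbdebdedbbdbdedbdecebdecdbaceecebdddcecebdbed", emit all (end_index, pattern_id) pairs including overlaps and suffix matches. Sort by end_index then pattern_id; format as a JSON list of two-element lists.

Construct AC machine:
Trie nodes:
  0='ε' goto b→9 c→8 d→1 e→5
  1='d' goto b→2
  2='db' goto d→3  ←P3
  3='dbd' goto e→4
  4='dbde' goto ·  ←P0
  5='e' goto b→6
  6='eb' goto d→7
  7='ebd' goto ·  ←P1
  8='c' goto ·  ←P2
  9='b' goto d→10
  10='bd' goto e→11
  11='bde' goto ·  ←P4

Failure links (BFS by depth):
  fail(1) 'd': from fail(0)=0 chase 'd': 0 ⇒ 0;  out=∅∪out(0)=∅
  fail(5) 'e': from fail(0)=0 chase 'e': 0 ⇒ 0;  out=∅∪out(0)=∅
  fail(8) 'c': from fail(0)=0 chase 'c': 0 ⇒ 0;  out={2}∪out(0)={2}
  fail(9) 'b': from fail(0)=0 chase 'b': 0 ⇒ 0;  out=∅∪out(0)=∅
  fail(2) 'db': from fail(1)=0 chase 'b': 0 ⇒ 9;  out={3}∪out(9)={3}
  fail(6) 'eb': from fail(5)=0 chase 'b': 0 ⇒ 9;  out=∅∪out(9)=∅
  fail(10) 'bd': from fail(9)=0 chase 'd': 0 ⇒ 1;  out=∅∪out(1)=∅
  fail(3) 'dbd': from fail(2)=9 chase 'd': 9 ⇒ 10;  out=∅∪out(10)=∅
  fail(7) 'ebd': from fail(6)=9 chase 'd': 9 ⇒ 10;  out={1}∪out(10)={1}
  fail(11) 'bde': from fail(10)=1 chase 'e': 1→0 ⇒ 5;  out={4}∪out(5)={4}
  fail(4) 'dbde': from fail(3)=10 chase 'e': 10 ⇒ 11;  out={0}∪out(11)={0,4}

Run:
[0] read 'c'  n0⇒n8  emit P2@[0:0]
[1] read 'e'  n8⇒n5 ·f
[2] read 'd'  n5⇒n1 ·f
[3] read 'd'  n1⇒n1 ·f
[4] read 'b'  n1⇒n2  emit P3@[3:4]
[5] read 'd'  n2⇒n3
[6] read 'e'  n3⇒n4  emit P0@[3:6],P4@[4:6]
[7] read 'b'  n4⇒n6 ·f
[8] read 'd'  n6⇒n7  emit P1@[6:8]
[9] read 'e'  n7⇒n11 ·f  emit P4@[7:9]
[10] read 'd'  n11⇒n1 ·f
[11] read 'b'  n1⇒n2  emit P3@[10:11]
[12] read 'b'  n2⇒n9 ·f
[13] read 'd'  n9⇒n10
[14] read 'b'  n10⇒n2 ·f  emit P3@[13:14]
[15] read 'd'  n2⇒n3
[16] read 'e'  n3⇒n4  emit P0@[13:16],P4@[14:16]
[17] read 'd'  n4⇒n1 ·f
[18] read 'b'  n1⇒n2  emit P3@[17:18]
[19] read 'd'  n2⇒n3
[20] read 'e'  n3⇒n4  emit P0@[17:20],P4@[18:20]
[21] read 'c'  n4⇒n8 ·f  emit P2@[21:21]
[22] read 'e'  n8⇒n5 ·f
[23] read 'b'  n5⇒n6
[24] read 'd'  n6⇒n7  emit P1@[22:24]
[25] read 'e'  n7⇒n11 ·f  emit P4@[23:25]
[26] read 'c'  n11⇒n8 ·f  emit P2@[26:26]
[27] read 'd'  n8⇒n1 ·f
[28] read 'b'  n1⇒n2  emit P3@[27:28]
[29] read 'a'  n2⇒n0 ·f
[30] read 'c'  n0⇒n8  emit P2@[30:30]
[31] read 'e'  n8⇒n5 ·f
[32] read 'e'  n5⇒n5 ·f
[33] read 'c'  n5⇒n8 ·f  emit P2@[33:33]
[34] read 'e'  n8⇒n5 ·f
[35] read 'b'  n5⇒n6
[36] read 'd'  n6⇒n7  emit P1@[34:36]
[37] read 'd'  n7⇒n1 ·f
[38] read 'd'  n1⇒n1 ·f
[39] read 'c'  n1⇒n8 ·f  emit P2@[39:39]
[40] read 'e'  n8⇒n5 ·f
[41] read 'c'  n5⇒n8 ·f  emit P2@[41:41]
[42] read 'e'  n8⇒n5 ·f
[43] read 'b'  n5⇒n6
[44] read 'd'  n6⇒n7  emit P1@[42:44]
[45] read 'b'  n7⇒n2 ·f  emit P3@[44:45]
[46] read 'e'  n2⇒n5 ·f
[47] read 'd'  n5⇒n1 ·f

Result: [[0,2],[4,3],[6,0],[6,4],[8,1],[9,4],[11,3],[14,3],[16,0],[16,4],[18,3],[20,0],[20,4],[21,2],[24,1],[25,4],[26,2],[28,3],[30,2],[33,2],[36,1],[39,2],[41,2],[44,1],[45,3]]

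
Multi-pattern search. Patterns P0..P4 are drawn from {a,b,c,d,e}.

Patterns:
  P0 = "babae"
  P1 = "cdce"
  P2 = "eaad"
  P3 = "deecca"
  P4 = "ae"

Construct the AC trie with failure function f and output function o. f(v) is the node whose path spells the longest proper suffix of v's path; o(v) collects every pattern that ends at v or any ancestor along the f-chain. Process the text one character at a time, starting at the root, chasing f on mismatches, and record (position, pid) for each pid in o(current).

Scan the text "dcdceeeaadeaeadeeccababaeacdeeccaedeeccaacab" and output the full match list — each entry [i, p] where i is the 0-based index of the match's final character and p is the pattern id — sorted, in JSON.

Construct AC machine:
Trie (insert patterns):
  0='ε' goto a→20 b→1 c→6 d→14 e→10
  1='b' goto a→2
  2='ba' goto b→3
  3='bab' goto a→4
  4='baba' goto e→5
  5='babae' goto ·  [P0 ends]
  6='c' goto d→7
  7='cd' goto c→8
  8='cdc' goto e→9
  9='cdce' goto ·  [P1 ends]
  10='e' goto a→11
  11='ea' goto a→12
  12='eaa' goto d→13
  13='eaad' goto ·  [P2 ends]
  14='d' goto e→15
  15='de' goto e→16
  16='dee' goto c→17
  17='deec' goto c→18
  18='deecc' goto a→19
  19='deecca' goto ·  [P3 ends]
  20='a' goto e→21
  21='ae' goto ·  [P4 ends]

Failure links (BFS by depth):
  n1('b'): parent n0 fail=0; on 'b' 0 → fail=0;  out ∅∪∅=∅
  n6('c'): parent n0 fail=0; on 'c' 0 → fail=0;  out ∅∪∅=∅
  n10('e'): parent n0 fail=0; on 'e' 0 → fail=0;  out ∅∪∅=∅
  n14('d'): parent n0 fail=0; on 'd' 0 → fail=0;  out ∅∪∅=∅
  n20('a'): parent n0 fail=0; on 'a' 0 → fail=0;  out ∅∪∅=∅
  n2('ba'): parent n1 fail=0; on 'a' 0 → fail=20;  out ∅∪∅=∅
  n7('cd'): parent n6 fail=0; on 'd' 0 → fail=14;  out ∅∪∅=∅
  n11('ea'): parent n10 fail=0; on 'a' 0 → fail=20;  out ∅∪∅=∅
  n15('de'): parent n14 fail=0; on 'e' 0 → fail=10;  out ∅∪∅=∅
  n21('ae'): parent n20 fail=0; on 'e' 0 → fail=10;  out {4}∪∅={4}
  n3('bab'): parent n2 fail=20; on 'b' 20→0 → fail=1;  out ∅∪∅=∅
  n8('cdc'): parent n7 fail=14; on 'c' 14→0 → fail=6;  out ∅∪∅=∅
  n12('eaa'): parent n11 fail=20; on 'a' 20→0 → fail=20;  out ∅∪∅=∅
  n16('dee'): parent n15 fail=10; on 'e' 10→0 → fail=10;  out ∅∪∅=∅
  n4('baba'): parent n3 fail=1; on 'a' 1 → fail=2;  out ∅∪∅=∅
  n9('cdce'): parent n8 fail=6; on 'e' 6→0 → fail=10;  out {1}∪∅={1}
  n13('eaad'): parent n12 fail=20; on 'd' 20→0 → fail=14;  out {2}∪∅={2}
  n17('deec'): parent n16 fail=10; on 'c' 10→0 → fail=6;  out ∅∪∅=∅
  n5('babae'): parent n4 fail=2; on 'e' 2→20 → fail=21;  out {0}∪{4}={0,4}
  n18('deecc'): parent n17 fail=6; on 'c' 6→0 → fail=6;  out ∅∪∅=∅
  n19('deecca'): parent n18 fail=6; on 'a' 6→0 → fail=20;  out {3}∪∅={3}

Run:
pos 0 'd': at 14
pos 1 'c': at 6 (fail-walked)
pos 2 'd': at 7
pos 3 'c': at 8
pos 4 'e': at 9  ** P1@[1:4]
pos 5 'e': at 10 (fail-walked)
pos 6 'e': at 10 (fail-walked)
pos 7 'a': at 11
pos 8 'a': at 12
pos 9 'd': at 13  ** P2@[6:9]
pos 10 'e': at 15 (fail-walked)
pos 11 'a': at 11 (fail-walked)
pos 12 'e': at 21 (fail-walked)  ** P4@[11:12]
pos 13 'a': at 11 (fail-walked)
pos 14 'd': at 14 (fail-walked)
pos 15 'e': at 15
pos 16 'e': at 16
pos 17 'c': at 17
pos 18 'c': at 18
pos 19 'a': at 19  ** P3@[14:19]
pos 20 'b': at 1 (fail-walked)
pos 21 'a': at 2
pos 22 'b': at 3
pos 23 'a': at 4
pos 24 'e': at 5  ** P0@[20:24],P4@[23:24]
pos 25 'a': at 11 (fail-walked)
pos 26 'c': at 6 (fail-walked)
pos 27 'd': at 7
pos 28 'e': at 15 (fail-walked)
pos 29 'e': at 16
pos 30 'c': at 17
pos 31 'c': at 18
pos 32 'a': at 19  ** P3@[27:32]
pos 33 'e': at 21 (fail-walked)  ** P4@[32:33]
pos 34 'd': at 14 (fail-walked)
pos 35 'e': at 15
pos 36 'e': at 16
pos 37 'c': at 17
pos 38 'c': at 18
pos 39 'a': at 19  ** P3@[34:39]
pos 40 'a': at 20 (fail-walked)
pos 41 'c': at 6 (fail-walked)
pos 42 'a': at 20 (fail-walked)
pos 43 'b': at 1 (fail-walked)

All matches (sorted): [[4,1],[9,2],[12,4],[19,3],[24,0],[24,4],[32,3],[33,4],[39,3]]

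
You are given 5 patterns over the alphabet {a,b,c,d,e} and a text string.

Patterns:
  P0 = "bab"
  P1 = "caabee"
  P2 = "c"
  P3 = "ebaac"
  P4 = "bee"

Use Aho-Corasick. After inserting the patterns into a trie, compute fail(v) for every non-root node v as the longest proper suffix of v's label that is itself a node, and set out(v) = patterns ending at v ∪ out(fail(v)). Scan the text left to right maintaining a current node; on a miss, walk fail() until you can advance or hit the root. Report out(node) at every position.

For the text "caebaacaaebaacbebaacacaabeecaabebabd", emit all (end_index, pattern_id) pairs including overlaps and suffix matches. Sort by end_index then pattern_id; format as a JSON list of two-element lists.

Build:
Trie (insert patterns):
  0='ε' goto b→1 c→4 e→10
  1='b' goto a→2 e→15
  2='ba' goto b→3
  3='bab' goto ·  ←P0
  4='c' goto a→5  ←P2
  5='ca' goto a→6
  6='caa' goto b→7
  7='caab' goto e→8
  8='caabe' goto e→9
  9='caabee' goto ·  ←P1
  10='e' goto b→11
  11='eb' goto a→12
  12='eba' goto a→13
  13='ebaa' goto c→14
  14='ebaac' goto ·  ←P3
  15='be' goto e→16
  16='bee' goto ·  ←P4

BFS fail/out derivation:
  n1('b'): parent n0 fail=0; on 'b' 0 → fail=0;  out ∅∪∅=∅
  n4('c'): parent n0 fail=0; on 'c' 0 → fail=0;  out {2}∪∅={2}
  n10('e'): parent n0 fail=0; on 'e' 0 → fail=0;  out ∅∪∅=∅
  n2('ba'): parent n1 fail=0; on 'a' 0 → fail=0;  out ∅∪∅=∅
  n5('ca'): parent n4 fail=0; on 'a' 0 → fail=0;  out ∅∪∅=∅
  n11('eb'): parent n10 fail=0; on 'b' 0 → fail=1;  out ∅∪∅=∅
  n15('be'): parent n1 fail=0; on 'e' 0 → fail=10;  out ∅∪∅=∅
  n3('bab'): parent n2 fail=0; on 'b' 0 → fail=1;  out {0}∪∅={0}
  n6('caa'): parent n5 fail=0; on 'a' 0 → fail=0;  out ∅∪∅=∅
  n12('eba'): parent n11 fail=1; on 'a' 1 → fail=2;  out ∅∪∅=∅
  n16('bee'): parent n15 fail=10; on 'e' 10→0 → fail=10;  out {4}∪∅={4}
  n7('caab'): parent n6 fail=0; on 'b' 0 → fail=1;  out ∅∪∅=∅
  n13('ebaa'): parent n12 fail=2; on 'a' 2→0 → fail=0;  out ∅∪∅=∅
  n8('caabe'): parent n7 fail=1; on 'e' 1 → fail=15;  out ∅∪∅=∅
  n14('ebaac'): parent n13 fail=0; on 'c' 0 → fail=4;  out {3}∪{2}={2,3}
  n9('caabee'): parent n8 fail=15; on 'e' 15 → fail=16;  out {1}∪{4}={1,4}

Run:
pos 0 'c': at 4  emit P2@[0:0]
pos 1 'a': at 5
pos 2 'e': at 10 (fail-walked)
pos 3 'b': at 11
pos 4 'a': at 12
pos 5 'a': at 13
pos 6 'c': at 14  emit P2@[6:6],P3@[2:6]
pos 7 'a': at 5 (fail-walked)
pos 8 'a': at 6
pos 9 'e': at 10 (fail-walked)
pos 10 'b': at 11
pos 11 'a': at 12
pos 12 'a': at 13
pos 13 'c': at 14  emit P2@[13:13],P3@[9:13]
pos 14 'b': at 1 (fail-walked)
pos 15 'e': at 15
pos 16 'b': at 11 (fail-walked)
pos 17 'a': at 12
pos 18 'a': at 13
pos 19 'c': at 14  emit P2@[19:19],P3@[15:19]
pos 20 'a': at 5 (fail-walked)
pos 21 'c': at 4 (fail-walked)  emit P2@[21:21]
pos 22 'a': at 5
pos 23 'a': at 6
pos 24 'b': at 7
pos 25 'e': at 8
pos 26 'e': at 9  emit P1@[21:26],P4@[24:26]
pos 27 'c': at 4 (fail-walked)  emit P2@[27:27]
pos 28 'a': at 5
pos 29 'a': at 6
pos 30 'b': at 7
pos 31 'e': at 8
pos 32 'b': at 11 (fail-walked)
pos 33 'a': at 12
pos 34 'b': at 3 (fail-walked)  emit P0@[32:34]
pos 35 'd': at 0 (fail-walked)

Result: [[0,2],[6,2],[6,3],[13,2],[13,3],[19,2],[19,3],[21,2],[26,1],[26,4],[27,2],[34,0]]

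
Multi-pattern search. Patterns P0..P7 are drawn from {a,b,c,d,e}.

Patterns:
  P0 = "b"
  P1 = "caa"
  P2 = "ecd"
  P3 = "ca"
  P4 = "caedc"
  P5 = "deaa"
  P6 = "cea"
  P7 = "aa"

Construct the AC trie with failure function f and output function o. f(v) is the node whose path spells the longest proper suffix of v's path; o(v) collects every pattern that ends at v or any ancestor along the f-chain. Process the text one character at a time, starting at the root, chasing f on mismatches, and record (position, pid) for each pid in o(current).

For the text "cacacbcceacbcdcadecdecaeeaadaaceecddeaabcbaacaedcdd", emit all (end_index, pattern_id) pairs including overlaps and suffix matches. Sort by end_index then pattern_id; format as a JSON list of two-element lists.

Construct AC machine:
Trie (insert patterns):
  0='ε' goto a→17 b→1 c→2 d→11 e→5
  1='b' goto ·  ←P0
  2='c' goto a→3 e→15
  3='ca' goto a→4 e→8  ←P3
  4='caa' goto ·  ←P1
  5='e' goto c→6
  6='ec' goto d→7
  7='ecd' goto ·  ←P2
  8='cae' goto d→9
  9='caed' goto c→10
  10='caedc' goto ·  ←P4
  11='d' goto e→12
  12='de' goto a→13
  13='dea' goto a→14
  14='deaa' goto ·  ←P5
  15='ce' goto a→16
  16='cea' goto ·  ←P6
  17='a' goto a→18
  18='aa' goto ·  ←P7

Failure links (BFS by depth):
  fail(1) 'b': from fail(0)=0 chase 'b': 0 ⇒ 0;  out={0}∪out(0)={0}
  fail(2) 'c': from fail(0)=0 chase 'c': 0 ⇒ 0;  out=∅∪out(0)=∅
  fail(5) 'e': from fail(0)=0 chase 'e': 0 ⇒ 0;  out=∅∪out(0)=∅
  fail(11) 'd': from fail(0)=0 chase 'd': 0 ⇒ 0;  out=∅∪out(0)=∅
  fail(17) 'a': from fail(0)=0 chase 'a': 0 ⇒ 0;  out=∅∪out(0)=∅
  fail(3) 'ca': from fail(2)=0 chase 'a': 0 ⇒ 17;  out={3}∪out(17)={3}
  fail(6) 'ec': from fail(5)=0 chase 'c': 0 ⇒ 2;  out=∅∪out(2)=∅
  fail(12) 'de': from fail(11)=0 chase 'e': 0 ⇒ 5;  out=∅∪out(5)=∅
  fail(15) 'ce': from fail(2)=0 chase 'e': 0 ⇒ 5;  out=∅∪out(5)=∅
  fail(18) 'aa': from fail(17)=0 chase 'a': 0 ⇒ 17;  out={7}∪out(17)={7}
  fail(4) 'caa': from fail(3)=17 chase 'a': 17 ⇒ 18;  out={1}∪out(18)={1,7}
  fail(7) 'ecd': from fail(6)=2 chase 'd': 2→0 ⇒ 11;  out={2}∪out(11)={2}
  fail(8) 'cae': from fail(3)=17 chase 'e': 17→0 ⇒ 5;  out=∅∪out(5)=∅
  fail(13) 'dea': from fail(12)=5 chase 'a': 5→0 ⇒ 17;  out=∅∪out(17)=∅
  fail(16) 'cea': from fail(15)=5 chase 'a': 5→0 ⇒ 17;  out={6}∪out(17)={6}
  fail(9) 'caed': from fail(8)=5 chase 'd': 5→0 ⇒ 11;  out=∅∪out(11)=∅
  fail(14) 'deaa': from fail(13)=17 chase 'a': 17 ⇒ 18;  out={5}∪out(18)={5,7}
  fail(10) 'caedc': from fail(9)=11 chase 'c': 11→0 ⇒ 2;  out={4}∪out(2)={4}

Scan:
i=0 'c': node 0→2
i=1 'a': node 2→3  → match P3@[0:1]
i=2 'c': node 3→2 (via fail)
i=3 'a': node 2→3  → match P3@[2:3]
i=4 'c': node 3→2 (via fail)
i=5 'b': node 2→1 (via fail)  → match P0@[5:5]
i=6 'c': node 1→2 (via fail)
i=7 'c': node 2→2 (via fail)
i=8 'e': node 2→15
i=9 'a': node 15→16  → match P6@[7:9]
i=10 'c': node 16→2 (via fail)
i=11 'b': node 2→1 (via fail)  → match P0@[11:11]
i=12 'c': node 1→2 (via fail)
i=13 'd': node 2→11 (via fail)
i=14 'c': node 11→2 (via fail)
i=15 'a': node 2→3  → match P3@[14:15]
i=16 'd': node 3→11 (via fail)
i=17 'e': node 11→12
i=18 'c': node 12→6 (via fail)
i=19 'd': node 6→7  → match P2@[17:19]
i=20 'e': node 7→12 (via fail)
i=21 'c': node 12→6 (via fail)
i=22 'a': node 6→3 (via fail)  → match P3@[21:22]
i=23 'e': node 3→8
i=24 'e': node 8→5 (via fail)
i=25 'a': node 5→17 (via fail)
i=26 'a': node 17→18  → match P7@[25:26]
i=27 'd': node 18→11 (via fail)
i=28 'a': node 11→17 (via fail)
i=29 'a': node 17→18  → match P7@[28:29]
i=30 'c': node 18→2 (via fail)
i=31 'e': node 2→15
i=32 'e': node 15→5 (via fail)
i=33 'c': node 5→6
i=34 'd': node 6→7  → match P2@[32:34]
i=35 'd': node 7→11 (via fail)
i=36 'e': node 11→12
i=37 'a': node 12→13
i=38 'a': node 13→14  → match P5@[35:38],P7@[37:38]
i=39 'b': node 14→1 (via fail)  → match P0@[39:39]
i=40 'c': node 1→2 (via fail)
i=41 'b': node 2→1 (via fail)  → match P0@[41:41]
i=42 'a': node 1→17 (via fail)
i=43 'a': node 17→18  → match P7@[42:43]
i=44 'c': node 18→2 (via fail)
i=45 'a': node 2→3  → match P3@[44:45]
i=46 'e': node 3→8
i=47 'd': node 8→9
i=48 'c': node 9→10  → match P4@[44:48]
i=49 'd': node 10→11 (via fail)
i=50 'd': node 11→11 (via fail)

Result: [[1,3],[3,3],[5,0],[9,6],[11,0],[15,3],[19,2],[22,3],[26,7],[29,7],[34,2],[38,5],[38,7],[39,0],[41,0],[43,7],[45,3],[48,4]]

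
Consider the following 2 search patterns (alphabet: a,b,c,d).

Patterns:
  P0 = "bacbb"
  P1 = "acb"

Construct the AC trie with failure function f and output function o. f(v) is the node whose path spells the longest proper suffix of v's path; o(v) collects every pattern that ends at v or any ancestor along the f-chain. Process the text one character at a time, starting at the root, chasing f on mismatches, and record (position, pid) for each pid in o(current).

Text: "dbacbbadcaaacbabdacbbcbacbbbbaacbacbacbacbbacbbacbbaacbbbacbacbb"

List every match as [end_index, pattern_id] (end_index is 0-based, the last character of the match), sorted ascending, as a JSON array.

Construct AC machine:
Trie (insert patterns):
  n0 'ε': a→6 b→1
  n1 'b': a→2
  n2 'ba': c→3
  n3 'bac': b→4
  n4 'bacb': b→5
  n5 'bacbb': ·  [P0 ends]
  n6 'a': c→7
  n7 'ac': b→8
  n8 'acb': ·  [P1 ends]

BFS fail/out derivation:
  n1('b'): parent n0 fail=0; on 'b' 0 → fail=0;  out ∅∪∅=∅
  n6('a'): parent n0 fail=0; on 'a' 0 → fail=0;  out ∅∪∅=∅
  n2('ba'): parent n1 fail=0; on 'a' 0 → fail=6;  out ∅∪∅=∅
  n7('ac'): parent n6 fail=0; on 'c' 0 → fail=0;  out ∅∪∅=∅
  n3('bac'): parent n2 fail=6; on 'c' 6 → fail=7;  out ∅∪∅=∅
  n8('acb'): parent n7 fail=0; on 'b' 0 → fail=1;  out {1}∪∅={1}
  n4('bacb'): parent n3 fail=7; on 'b' 7 → fail=8;  out ∅∪{1}={1}
  n5('bacbb'): parent n4 fail=8; on 'b' 8→1→0 → fail=1;  out {0}∪∅={0}

Run:
i=0 'd': node 0→0
i=1 'b': node 0→1
i=2 'a': node 1→2
i=3 'c': node 2→3
i=4 'b': node 3→4  emit P1@[2:4]
i=5 'b': node 4→5  emit P0@[1:5]
i=6 'a': node 5→2 ·f
i=7 'd': node 2→0 ·f
i=8 'c': node 0→0
i=9 'a': node 0→6
i=10 'a': node 6→6 ·f
i=11 'a': node 6→6 ·f
i=12 'c': node 6→7
i=13 'b': node 7→8  emit P1@[11:13]
i=14 'a': node 8→2 ·f
i=15 'b': node 2→1 ·f
i=16 'd': node 1→0 ·f
i=17 'a': node 0→6
i=18 'c': node 6→7
i=19 'b': node 7→8  emit P1@[17:19]
i=20 'b': node 8→1 ·f
i=21 'c': node 1→0 ·f
i=22 'b': node 0→1
i=23 'a': node 1→2
i=24 'c': node 2→3
i=25 'b': node 3→4  emit P1@[23:25]
i=26 'b': node 4→5  emit P0@[22:26]
i=27 'b': node 5→1 ·f
i=28 'b': node 1→1 ·f
i=29 'a': node 1→2
i=30 'a': node 2→6 ·f
i=31 'c': node 6→7
i=32 'b': node 7→8  emit P1@[30:32]
i=33 'a': node 8→2 ·f
i=34 'c': node 2→3
i=35 'b': node 3→4  emit P1@[33:35]
i=36 'a': node 4→2 ·f
i=37 'c': node 2→3
i=38 'b': node 3→4  emit P1@[36:38]
i=39 'a': node 4→2 ·f
i=40 'c': node 2→3
i=41 'b': node 3→4  emit P1@[39:41]
i=42 'b': node 4→5  emit P0@[38:42]
i=43 'a': node 5→2 ·f
i=44 'c': node 2→3
i=45 'b': node 3→4  emit P1@[43:45]
i=46 'b': node 4→5  emit P0@[42:46]
i=47 'a': node 5→2 ·f
i=48 'c': node 2→3
i=49 'b': node 3→4  emit P1@[47:49]
i=50 'b': node 4→5  emit P0@[46:50]
i=51 'a': node 5→2 ·f
i=52 'a': node 2→6 ·f
i=53 'c': node 6→7
i=54 'b': node 7→8  emit P1@[52:54]
i=55 'b': node 8→1 ·f
i=56 'b': node 1→1 ·f
i=57 'a': node 1→2
i=58 'c': node 2→3
i=59 'b': node 3→4  emit P1@[57:59]
i=60 'a': node 4→2 ·f
i=61 'c': node 2→3
i=62 'b': node 3→4  emit P1@[60:62]
i=63 'b': node 4→5  emit P0@[59:63]

Result: [[4,1],[5,0],[13,1],[19,1],[25,1],[26,0],[32,1],[35,1],[38,1],[41,1],[42,0],[45,1],[46,0],[49,1],[50,0],[54,1],[59,1],[62,1],[63,0]]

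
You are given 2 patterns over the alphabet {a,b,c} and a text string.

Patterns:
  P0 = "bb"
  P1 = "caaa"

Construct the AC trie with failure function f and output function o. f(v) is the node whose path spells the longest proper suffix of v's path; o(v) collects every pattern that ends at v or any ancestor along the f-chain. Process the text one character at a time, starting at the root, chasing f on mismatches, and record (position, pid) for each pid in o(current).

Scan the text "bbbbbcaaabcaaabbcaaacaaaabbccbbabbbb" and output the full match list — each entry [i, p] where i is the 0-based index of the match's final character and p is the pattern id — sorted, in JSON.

Construct AC machine:
Trie nodes:
  n0 'ε': b→1 c→3
  n1 'b': b→2
  n2 'bb': ·  ←P0
  n3 'c': a→4
  n4 'ca': a→5
  n5 'caa': a→6
  n6 'caaa': ·  ←P1

Failure links (BFS by depth):
  n1('b'): parent n0 fail=0; on 'b' 0 → fail=0;  out ∅∪∅=∅
  n3('c'): parent n0 fail=0; on 'c' 0 → fail=0;  out ∅∪∅=∅
  n2('bb'): parent n1 fail=0; on 'b' 0 → fail=1;  out {0}∪∅={0}
  n4('ca'): parent n3 fail=0; on 'a' 0 → fail=0;  out ∅∪∅=∅
  n5('caa'): parent n4 fail=0; on 'a' 0 → fail=0;  out ∅∪∅=∅
  n6('caaa'): parent n5 fail=0; on 'a' 0 → fail=0;  out {1}∪∅={1}

Scan:
[0] read 'b'  n0⇒n1
[1] read 'b'  n1⇒n2  → match P0@[0:1]
[2] read 'b'  n2⇒n2 ·f  → match P0@[1:2]
[3] read 'b'  n2⇒n2 ·f  → match P0@[2:3]
[4] read 'b'  n2⇒n2 ·f  → match P0@[3:4]
[5] read 'c'  n2⇒n3 ·f
[6] read 'a'  n3⇒n4
[7] read 'a'  n4⇒n5
[8] read 'a'  n5⇒n6  → match P1@[5:8]
[9] read 'b'  n6⇒n1 ·f
[10] read 'c'  n1⇒n3 ·f
[11] read 'a'  n3⇒n4
[12] read 'a'  n4⇒n5
[13] read 'a'  n5⇒n6  → match P1@[10:13]
[14] read 'b'  n6⇒n1 ·f
[15] read 'b'  n1⇒n2  → match P0@[14:15]
[16] read 'c'  n2⇒n3 ·f
[17] read 'a'  n3⇒n4
[18] read 'a'  n4⇒n5
[19] read 'a'  n5⇒n6  → match P1@[16:19]
[20] read 'c'  n6⇒n3 ·f
[21] read 'a'  n3⇒n4
[22] read 'a'  n4⇒n5
[23] read 'a'  n5⇒n6  → match P1@[20:23]
[24] read 'a'  n6⇒n0 ·f
[25] read 'b'  n0⇒n1
[26] read 'b'  n1⇒n2  → match P0@[25:26]
[27] read 'c'  n2⇒n3 ·f
[28] read 'c'  n3⇒n3 ·f
[29] read 'b'  n3⇒n1 ·f
[30] read 'b'  n1⇒n2  → match P0@[29:30]
[31] read 'a'  n2⇒n0 ·f
[32] read 'b'  n0⇒n1
[33] read 'b'  n1⇒n2  → match P0@[32:33]
[34] read 'b'  n2⇒n2 ·f  → match P0@[33:34]
[35] read 'b'  n2⇒n2 ·f  → match P0@[34:35]

Result: [[1,0],[2,0],[3,0],[4,0],[8,1],[13,1],[15,0],[19,1],[23,1],[26,0],[30,0],[33,0],[34,0],[35,0]]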